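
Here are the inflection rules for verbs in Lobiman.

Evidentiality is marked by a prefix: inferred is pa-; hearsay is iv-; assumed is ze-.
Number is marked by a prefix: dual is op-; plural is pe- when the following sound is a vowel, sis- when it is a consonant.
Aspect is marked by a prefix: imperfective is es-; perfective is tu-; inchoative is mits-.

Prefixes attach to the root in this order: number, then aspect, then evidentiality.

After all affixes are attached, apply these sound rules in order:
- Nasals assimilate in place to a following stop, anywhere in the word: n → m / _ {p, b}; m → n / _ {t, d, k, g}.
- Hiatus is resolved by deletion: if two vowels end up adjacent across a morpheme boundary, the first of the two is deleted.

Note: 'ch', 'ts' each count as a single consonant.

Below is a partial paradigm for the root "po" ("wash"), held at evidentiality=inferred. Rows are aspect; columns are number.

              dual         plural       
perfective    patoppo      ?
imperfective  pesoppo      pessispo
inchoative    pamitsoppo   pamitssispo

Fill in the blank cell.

Attach number plural sis- (before consonant 'p') → sispo.
Attach aspect perfective tu- → tusispo.
Attach evidentiality inferred pa- → patusispo.
Nasal assimilation: no change.
Vowel deletion: no change.

patusispo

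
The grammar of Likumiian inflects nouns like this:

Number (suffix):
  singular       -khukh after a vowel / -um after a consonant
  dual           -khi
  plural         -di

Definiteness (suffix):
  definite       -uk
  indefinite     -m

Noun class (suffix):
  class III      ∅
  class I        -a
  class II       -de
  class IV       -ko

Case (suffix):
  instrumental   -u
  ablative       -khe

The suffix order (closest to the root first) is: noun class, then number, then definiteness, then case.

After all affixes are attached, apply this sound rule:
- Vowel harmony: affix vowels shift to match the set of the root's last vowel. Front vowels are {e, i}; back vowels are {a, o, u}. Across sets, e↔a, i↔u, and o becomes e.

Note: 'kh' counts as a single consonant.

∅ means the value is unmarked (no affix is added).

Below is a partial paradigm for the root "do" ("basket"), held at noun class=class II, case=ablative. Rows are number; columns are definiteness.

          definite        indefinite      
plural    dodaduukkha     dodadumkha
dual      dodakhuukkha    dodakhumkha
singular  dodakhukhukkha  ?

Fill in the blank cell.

dodakhukhmkha

Attach noun class class II -de → dode.
Attach number singular -khukh (after vowel 'e') → dodekhukh.
Attach definiteness indefinite -m → dodekhukhm.
Attach case ablative -khe → dodekhukhmkhe.
Apply vowel harmony: dodekhukhmkhe → dodakhukhmkha.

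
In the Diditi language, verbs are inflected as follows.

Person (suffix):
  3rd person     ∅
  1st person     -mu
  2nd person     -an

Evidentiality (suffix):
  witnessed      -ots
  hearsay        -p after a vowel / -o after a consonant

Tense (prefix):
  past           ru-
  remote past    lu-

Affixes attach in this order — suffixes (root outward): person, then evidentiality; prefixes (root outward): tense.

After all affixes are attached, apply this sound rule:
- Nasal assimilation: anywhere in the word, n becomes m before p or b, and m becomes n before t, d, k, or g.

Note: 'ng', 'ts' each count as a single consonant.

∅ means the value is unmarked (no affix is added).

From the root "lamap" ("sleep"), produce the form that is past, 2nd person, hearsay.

Attach tense past ru- → rulamap.
Attach person 2nd person -an → rulamapan.
Attach evidentiality hearsay -o (after consonant 'n') → rulamapano.
Nasal assimilation: no change.

rulamapano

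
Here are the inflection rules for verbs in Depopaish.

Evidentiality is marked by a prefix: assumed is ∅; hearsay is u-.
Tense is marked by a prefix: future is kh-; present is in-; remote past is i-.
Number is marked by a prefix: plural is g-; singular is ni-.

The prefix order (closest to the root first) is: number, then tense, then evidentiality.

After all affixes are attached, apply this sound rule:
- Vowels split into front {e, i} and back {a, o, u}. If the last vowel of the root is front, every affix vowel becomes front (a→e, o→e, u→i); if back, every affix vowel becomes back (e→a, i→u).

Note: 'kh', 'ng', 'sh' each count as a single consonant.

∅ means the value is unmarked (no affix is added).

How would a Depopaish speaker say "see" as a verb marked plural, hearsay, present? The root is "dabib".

Attach number plural g- → gdabib.
Attach tense present in- → ingdabib.
Attach evidentiality hearsay u- → uingdabib.
Apply vowel harmony: uingdabib → iingdabib.

iingdabib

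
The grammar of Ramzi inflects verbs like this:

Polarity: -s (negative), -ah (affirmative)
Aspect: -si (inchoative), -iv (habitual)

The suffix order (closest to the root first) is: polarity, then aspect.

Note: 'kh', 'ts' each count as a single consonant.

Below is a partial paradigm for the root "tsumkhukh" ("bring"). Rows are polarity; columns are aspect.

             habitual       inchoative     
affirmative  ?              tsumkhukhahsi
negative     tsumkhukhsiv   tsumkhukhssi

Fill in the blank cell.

tsumkhukhahiv

Attach polarity affirmative -ah → tsumkhukhah.
Attach aspect habitual -iv → tsumkhukhahiv.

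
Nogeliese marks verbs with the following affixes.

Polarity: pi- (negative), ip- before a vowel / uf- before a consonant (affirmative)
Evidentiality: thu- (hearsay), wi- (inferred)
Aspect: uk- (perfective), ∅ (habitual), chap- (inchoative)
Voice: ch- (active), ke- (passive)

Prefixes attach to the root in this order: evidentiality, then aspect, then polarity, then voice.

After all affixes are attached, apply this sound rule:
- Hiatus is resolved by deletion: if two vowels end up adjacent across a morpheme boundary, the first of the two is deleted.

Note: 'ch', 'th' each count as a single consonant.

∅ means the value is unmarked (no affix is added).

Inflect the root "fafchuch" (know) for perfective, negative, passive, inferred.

Attach evidentiality inferred wi- → wifafchuch.
Attach aspect perfective uk- → ukwifafchuch.
Attach polarity negative pi- → piukwifafchuch.
Attach voice passive ke- → kepiukwifafchuch.
Apply vowel deletion: kepiukwifafchuch → kepukwifafchuch.

kepukwifafchuch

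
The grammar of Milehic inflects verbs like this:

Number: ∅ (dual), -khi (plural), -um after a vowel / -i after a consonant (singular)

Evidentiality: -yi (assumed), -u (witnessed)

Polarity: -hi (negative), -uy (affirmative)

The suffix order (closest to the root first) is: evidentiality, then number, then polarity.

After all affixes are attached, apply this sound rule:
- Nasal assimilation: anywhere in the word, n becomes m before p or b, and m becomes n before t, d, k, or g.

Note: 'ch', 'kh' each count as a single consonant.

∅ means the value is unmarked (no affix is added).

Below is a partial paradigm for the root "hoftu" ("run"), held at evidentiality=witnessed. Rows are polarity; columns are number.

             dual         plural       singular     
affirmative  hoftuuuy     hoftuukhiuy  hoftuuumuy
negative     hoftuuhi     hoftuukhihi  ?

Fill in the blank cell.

Attach evidentiality witnessed -u → hoftuu.
Attach number singular -um (after vowel 'u') → hoftuuum.
Attach polarity negative -hi → hoftuuumhi.
Nasal assimilation: no change.

hoftuuumhi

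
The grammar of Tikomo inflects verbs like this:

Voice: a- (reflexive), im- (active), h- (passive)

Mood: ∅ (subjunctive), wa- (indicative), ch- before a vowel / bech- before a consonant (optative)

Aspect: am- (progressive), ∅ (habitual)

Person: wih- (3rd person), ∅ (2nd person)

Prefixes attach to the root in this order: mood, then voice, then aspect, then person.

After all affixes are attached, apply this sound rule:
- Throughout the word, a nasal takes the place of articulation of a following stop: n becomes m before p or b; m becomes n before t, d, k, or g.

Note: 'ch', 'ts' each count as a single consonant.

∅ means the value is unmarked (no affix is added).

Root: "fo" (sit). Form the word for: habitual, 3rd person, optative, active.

wihimbechfo

Attach mood optative bech- (before consonant 'f') → bechfo.
Attach voice active im- → imbechfo.
aspect = habitual: zero marking, form stays imbechfo.
Attach person 3rd person wih- → wihimbechfo.
Nasal assimilation: no change.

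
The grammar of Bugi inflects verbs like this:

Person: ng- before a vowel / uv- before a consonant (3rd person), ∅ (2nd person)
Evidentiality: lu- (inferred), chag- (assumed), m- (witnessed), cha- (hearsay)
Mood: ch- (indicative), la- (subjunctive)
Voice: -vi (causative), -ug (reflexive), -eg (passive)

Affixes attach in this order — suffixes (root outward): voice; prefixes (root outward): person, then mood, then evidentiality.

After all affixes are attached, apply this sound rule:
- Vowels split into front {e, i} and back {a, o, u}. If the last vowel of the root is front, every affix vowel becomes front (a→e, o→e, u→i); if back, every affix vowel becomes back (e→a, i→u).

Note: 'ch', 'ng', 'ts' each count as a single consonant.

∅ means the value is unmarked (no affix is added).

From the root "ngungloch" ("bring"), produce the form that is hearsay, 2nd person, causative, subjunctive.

Attach voice causative -vi → ngunglochvi.
person = 2nd person: zero marking, form stays ngunglochvi.
Attach mood subjunctive la- → langunglochvi.
Attach evidentiality hearsay cha- → chalangunglochvi.
Apply vowel harmony: chalangunglochvi → chalangunglochvu.

chalangunglochvu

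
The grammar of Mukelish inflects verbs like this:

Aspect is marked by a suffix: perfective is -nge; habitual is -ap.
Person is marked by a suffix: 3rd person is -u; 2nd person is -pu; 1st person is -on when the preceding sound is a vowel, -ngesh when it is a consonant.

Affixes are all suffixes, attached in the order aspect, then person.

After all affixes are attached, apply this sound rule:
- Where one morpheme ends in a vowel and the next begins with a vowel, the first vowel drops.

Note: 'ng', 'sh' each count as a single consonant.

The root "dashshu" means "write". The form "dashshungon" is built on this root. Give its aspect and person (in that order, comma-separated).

perfective, 1st person

Segment: dashshu-nge-on.
aspect: -nge → perfective.
person: -on/ngesh → 1st person.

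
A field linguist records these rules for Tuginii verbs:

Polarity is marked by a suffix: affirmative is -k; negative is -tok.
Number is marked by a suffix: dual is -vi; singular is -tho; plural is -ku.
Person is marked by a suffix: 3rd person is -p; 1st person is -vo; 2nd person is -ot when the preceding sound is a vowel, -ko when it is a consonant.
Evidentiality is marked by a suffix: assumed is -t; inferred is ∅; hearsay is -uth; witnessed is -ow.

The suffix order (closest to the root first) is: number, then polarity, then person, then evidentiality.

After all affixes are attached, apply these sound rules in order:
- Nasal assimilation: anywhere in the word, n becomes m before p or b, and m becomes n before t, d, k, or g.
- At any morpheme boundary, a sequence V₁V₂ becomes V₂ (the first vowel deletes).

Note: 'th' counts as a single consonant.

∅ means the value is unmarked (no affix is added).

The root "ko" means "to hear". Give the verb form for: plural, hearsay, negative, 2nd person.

kokutokkuth

Attach number plural -ku → koku.
Attach polarity negative -tok → kokutok.
Attach person 2nd person -ko (after consonant 'k') → kokutokko.
Attach evidentiality hearsay -uth → kokutokkouth.
Nasal assimilation: no change.
Apply vowel deletion: kokutokkouth → kokutokkuth.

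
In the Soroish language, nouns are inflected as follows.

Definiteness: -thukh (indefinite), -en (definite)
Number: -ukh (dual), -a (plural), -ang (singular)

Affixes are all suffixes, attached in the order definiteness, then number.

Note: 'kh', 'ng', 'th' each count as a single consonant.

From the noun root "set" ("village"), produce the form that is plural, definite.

Attach definiteness definite -en → seten.
Attach number plural -a → setena.

setena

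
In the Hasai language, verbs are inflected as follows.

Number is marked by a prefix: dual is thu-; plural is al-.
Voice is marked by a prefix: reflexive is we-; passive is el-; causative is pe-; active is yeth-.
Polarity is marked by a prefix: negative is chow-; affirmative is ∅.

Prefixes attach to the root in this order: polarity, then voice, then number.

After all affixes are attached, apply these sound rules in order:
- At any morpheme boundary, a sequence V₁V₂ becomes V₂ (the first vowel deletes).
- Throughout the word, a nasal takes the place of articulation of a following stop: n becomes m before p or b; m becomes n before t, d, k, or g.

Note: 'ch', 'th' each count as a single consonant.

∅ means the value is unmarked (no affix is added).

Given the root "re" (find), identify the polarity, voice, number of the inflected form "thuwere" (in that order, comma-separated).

affirmative, reflexive, dual

Segment: thu-we-re.
polarity: ∅ → affirmative.
voice: we- → reflexive.
number: thu- → dual.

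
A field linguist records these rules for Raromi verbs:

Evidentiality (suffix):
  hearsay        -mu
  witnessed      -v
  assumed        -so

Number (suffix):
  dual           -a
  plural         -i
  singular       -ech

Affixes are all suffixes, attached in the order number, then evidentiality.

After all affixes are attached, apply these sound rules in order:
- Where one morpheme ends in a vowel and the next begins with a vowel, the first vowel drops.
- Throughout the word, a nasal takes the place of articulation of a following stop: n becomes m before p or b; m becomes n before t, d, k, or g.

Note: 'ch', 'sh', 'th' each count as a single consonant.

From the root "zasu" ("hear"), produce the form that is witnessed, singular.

Attach number singular -ech → zasuech.
Attach evidentiality witnessed -v → zasuechv.
Apply vowel deletion: zasuechv → zasechv.
Nasal assimilation: no change.

zasechv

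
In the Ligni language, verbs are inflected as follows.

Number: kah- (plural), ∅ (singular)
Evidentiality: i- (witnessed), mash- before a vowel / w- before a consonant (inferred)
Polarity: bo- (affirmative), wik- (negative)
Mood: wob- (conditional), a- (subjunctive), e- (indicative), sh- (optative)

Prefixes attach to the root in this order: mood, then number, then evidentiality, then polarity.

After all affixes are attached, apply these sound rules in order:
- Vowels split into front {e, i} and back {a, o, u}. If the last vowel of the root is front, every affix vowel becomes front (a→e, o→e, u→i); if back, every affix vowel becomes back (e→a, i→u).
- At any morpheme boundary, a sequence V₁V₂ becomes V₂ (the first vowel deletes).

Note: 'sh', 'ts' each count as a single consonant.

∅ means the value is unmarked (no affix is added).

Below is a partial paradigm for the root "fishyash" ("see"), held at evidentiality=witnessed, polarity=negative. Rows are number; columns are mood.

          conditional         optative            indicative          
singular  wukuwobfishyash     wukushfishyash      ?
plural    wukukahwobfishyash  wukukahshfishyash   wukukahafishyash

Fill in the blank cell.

wukafishyash

Attach mood indicative e- → efishyash.
number = singular: zero marking, form stays efishyash.
Attach evidentiality witnessed i- → iefishyash.
Attach polarity negative wik- → wikiefishyash.
Apply vowel harmony: wikiefishyash → wukuafishyash.
Apply vowel deletion: wukuafishyash → wukafishyash.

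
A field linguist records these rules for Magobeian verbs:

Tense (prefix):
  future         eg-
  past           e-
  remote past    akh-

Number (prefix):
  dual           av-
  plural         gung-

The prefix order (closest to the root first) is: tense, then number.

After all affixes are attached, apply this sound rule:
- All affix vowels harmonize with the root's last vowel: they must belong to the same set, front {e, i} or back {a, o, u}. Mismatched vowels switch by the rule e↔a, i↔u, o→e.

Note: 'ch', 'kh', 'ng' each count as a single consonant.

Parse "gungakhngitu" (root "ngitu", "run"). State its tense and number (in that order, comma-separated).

remote past, plural

Segment: gung-akh-ngitu.
tense: akh- → remote past.
number: gung- → plural.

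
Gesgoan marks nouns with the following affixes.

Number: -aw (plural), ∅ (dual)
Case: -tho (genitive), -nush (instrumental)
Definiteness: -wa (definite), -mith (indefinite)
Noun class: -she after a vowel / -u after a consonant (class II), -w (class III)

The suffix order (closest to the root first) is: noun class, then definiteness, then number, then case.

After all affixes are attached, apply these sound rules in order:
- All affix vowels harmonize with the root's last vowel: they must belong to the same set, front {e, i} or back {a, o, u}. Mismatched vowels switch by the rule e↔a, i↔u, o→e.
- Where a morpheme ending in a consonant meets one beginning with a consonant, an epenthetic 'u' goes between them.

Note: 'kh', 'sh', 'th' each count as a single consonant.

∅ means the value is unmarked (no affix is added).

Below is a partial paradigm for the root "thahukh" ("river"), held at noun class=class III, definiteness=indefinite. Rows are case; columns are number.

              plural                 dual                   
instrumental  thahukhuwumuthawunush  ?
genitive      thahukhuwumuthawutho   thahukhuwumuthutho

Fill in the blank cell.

Attach noun class class III -w → thahukhw.
Attach definiteness indefinite -mith → thahukhwmith.
number = dual: zero marking, form stays thahukhwmith.
Attach case instrumental -nush → thahukhwmithnush.
Apply vowel harmony: thahukhwmithnush → thahukhwmuthnush.
Apply epenthesis: thahukhwmuthnush → thahukhuwumuthunush.

thahukhuwumuthunush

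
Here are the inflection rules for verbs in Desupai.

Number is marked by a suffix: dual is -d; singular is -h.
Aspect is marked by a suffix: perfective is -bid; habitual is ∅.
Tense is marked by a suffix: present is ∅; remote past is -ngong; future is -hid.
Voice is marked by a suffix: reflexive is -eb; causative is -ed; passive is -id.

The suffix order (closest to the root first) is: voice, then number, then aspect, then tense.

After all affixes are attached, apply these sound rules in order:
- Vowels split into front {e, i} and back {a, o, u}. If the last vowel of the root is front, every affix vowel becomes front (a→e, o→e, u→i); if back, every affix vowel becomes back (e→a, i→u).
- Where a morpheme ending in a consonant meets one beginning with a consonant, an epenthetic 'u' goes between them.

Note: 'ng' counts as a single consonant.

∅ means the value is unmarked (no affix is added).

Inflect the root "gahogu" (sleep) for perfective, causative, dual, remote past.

Attach voice causative -ed → gahogued.
Attach number dual -d → gahoguedd.
Attach aspect perfective -bid → gahogueddbid.
Attach tense remote past -ngong → gahogueddbidngong.
Apply vowel harmony: gahogueddbidngong → gahoguaddbudngong.
Apply epenthesis: gahoguaddbudngong → gahoguadudubudungong.

gahoguadudubudungong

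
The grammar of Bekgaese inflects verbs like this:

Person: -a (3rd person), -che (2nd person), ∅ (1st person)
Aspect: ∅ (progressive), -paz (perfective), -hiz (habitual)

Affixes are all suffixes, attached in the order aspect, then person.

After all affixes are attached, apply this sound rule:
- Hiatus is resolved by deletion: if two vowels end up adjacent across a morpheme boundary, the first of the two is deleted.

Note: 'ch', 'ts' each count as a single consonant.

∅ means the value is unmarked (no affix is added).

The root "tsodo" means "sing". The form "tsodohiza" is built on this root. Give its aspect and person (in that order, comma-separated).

Segment: tsodo-hiz-a.
aspect: -hiz → habitual.
person: -a → 3rd person.

habitual, 3rd person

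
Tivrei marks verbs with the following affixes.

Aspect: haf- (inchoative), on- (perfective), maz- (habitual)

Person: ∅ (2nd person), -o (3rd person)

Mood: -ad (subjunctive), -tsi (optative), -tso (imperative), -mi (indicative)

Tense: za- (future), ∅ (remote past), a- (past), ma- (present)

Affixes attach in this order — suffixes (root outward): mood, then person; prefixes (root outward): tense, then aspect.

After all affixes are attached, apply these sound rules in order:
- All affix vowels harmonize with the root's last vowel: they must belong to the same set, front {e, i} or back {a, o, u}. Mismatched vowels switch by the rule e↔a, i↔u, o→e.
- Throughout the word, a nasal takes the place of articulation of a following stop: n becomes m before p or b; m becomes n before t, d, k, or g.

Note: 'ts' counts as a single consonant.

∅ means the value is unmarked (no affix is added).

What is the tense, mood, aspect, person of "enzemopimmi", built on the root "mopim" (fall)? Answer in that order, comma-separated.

Segment: on-za-mopim-mi.
tense: za- → future.
mood: -mi → indicative.
aspect: on- → perfective.
person: ∅ → 2nd person.

future, indicative, perfective, 2nd person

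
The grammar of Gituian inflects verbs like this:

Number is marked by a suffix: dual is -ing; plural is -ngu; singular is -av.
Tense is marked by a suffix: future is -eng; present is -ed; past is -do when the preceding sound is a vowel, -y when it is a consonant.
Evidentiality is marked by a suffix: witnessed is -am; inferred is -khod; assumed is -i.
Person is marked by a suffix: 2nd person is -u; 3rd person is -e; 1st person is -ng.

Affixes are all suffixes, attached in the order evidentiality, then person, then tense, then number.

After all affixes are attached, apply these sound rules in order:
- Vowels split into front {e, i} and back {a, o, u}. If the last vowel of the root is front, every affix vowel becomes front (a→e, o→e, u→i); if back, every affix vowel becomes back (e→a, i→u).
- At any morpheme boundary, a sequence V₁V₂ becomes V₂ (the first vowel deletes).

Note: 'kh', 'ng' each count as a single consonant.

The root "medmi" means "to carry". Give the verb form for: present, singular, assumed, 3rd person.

medmedev

Attach evidentiality assumed -i → medmii.
Attach person 3rd person -e → medmiie.
Attach tense present -ed → medmiieed.
Attach number singular -av → medmiieedav.
Apply vowel harmony: medmiieedav → medmiieedev.
Apply vowel deletion: medmiieedev → medmedev.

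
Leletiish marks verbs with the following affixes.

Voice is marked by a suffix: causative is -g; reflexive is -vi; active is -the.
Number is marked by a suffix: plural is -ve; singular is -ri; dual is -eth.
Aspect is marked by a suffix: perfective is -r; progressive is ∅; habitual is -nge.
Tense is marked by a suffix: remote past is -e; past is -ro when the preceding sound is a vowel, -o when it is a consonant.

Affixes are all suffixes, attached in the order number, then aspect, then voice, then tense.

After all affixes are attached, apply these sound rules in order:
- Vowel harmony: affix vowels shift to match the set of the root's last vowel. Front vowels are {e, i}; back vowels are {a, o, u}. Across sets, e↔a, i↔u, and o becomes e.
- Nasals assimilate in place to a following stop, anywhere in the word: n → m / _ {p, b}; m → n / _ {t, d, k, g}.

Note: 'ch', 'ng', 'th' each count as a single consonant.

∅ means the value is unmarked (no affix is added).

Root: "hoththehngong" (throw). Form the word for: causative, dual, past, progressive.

hoththehngongathgo

Attach number dual -eth → hoththehngongeth.
aspect = progressive: zero marking, form stays hoththehngongeth.
Attach voice causative -g → hoththehngongethg.
Attach tense past -o (after consonant 'g') → hoththehngongethgo.
Apply vowel harmony: hoththehngongethgo → hoththehngongathgo.
Nasal assimilation: no change.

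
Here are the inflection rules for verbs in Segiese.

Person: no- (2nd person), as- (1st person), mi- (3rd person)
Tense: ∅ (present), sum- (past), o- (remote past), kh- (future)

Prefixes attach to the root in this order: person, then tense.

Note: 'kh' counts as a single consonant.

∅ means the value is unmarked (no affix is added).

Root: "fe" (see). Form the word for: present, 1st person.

Attach person 1st person as- → asfe.
tense = present: zero marking, form stays asfe.

asfe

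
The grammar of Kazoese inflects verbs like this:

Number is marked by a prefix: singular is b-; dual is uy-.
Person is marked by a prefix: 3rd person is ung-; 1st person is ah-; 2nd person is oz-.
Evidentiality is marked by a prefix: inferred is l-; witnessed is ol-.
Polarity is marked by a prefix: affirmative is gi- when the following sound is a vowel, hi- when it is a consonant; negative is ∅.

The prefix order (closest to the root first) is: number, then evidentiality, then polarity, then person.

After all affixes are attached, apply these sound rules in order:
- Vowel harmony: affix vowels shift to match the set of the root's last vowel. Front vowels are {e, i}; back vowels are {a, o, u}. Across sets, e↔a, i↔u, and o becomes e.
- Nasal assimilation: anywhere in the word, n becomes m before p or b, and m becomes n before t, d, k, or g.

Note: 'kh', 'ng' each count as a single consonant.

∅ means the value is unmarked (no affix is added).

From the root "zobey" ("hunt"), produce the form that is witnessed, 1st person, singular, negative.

ehelbzobey

Attach number singular b- → bzobey.
Attach evidentiality witnessed ol- → olbzobey.
polarity = negative: zero marking, form stays olbzobey.
Attach person 1st person ah- → aholbzobey.
Apply vowel harmony: aholbzobey → ehelbzobey.
Nasal assimilation: no change.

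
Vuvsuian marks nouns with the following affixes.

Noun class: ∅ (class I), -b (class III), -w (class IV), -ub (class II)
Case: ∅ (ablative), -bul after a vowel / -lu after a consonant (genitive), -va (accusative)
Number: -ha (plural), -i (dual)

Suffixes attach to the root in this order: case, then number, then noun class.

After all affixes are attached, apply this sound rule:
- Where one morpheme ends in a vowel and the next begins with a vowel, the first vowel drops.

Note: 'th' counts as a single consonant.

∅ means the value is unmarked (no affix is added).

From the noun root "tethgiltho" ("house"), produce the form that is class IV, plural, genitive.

tethgilthobulhaw

Attach case genitive -bul (after vowel 'o') → tethgilthobul.
Attach number plural -ha → tethgilthobulha.
Attach noun class class IV -w → tethgilthobulhaw.
Vowel deletion: no change.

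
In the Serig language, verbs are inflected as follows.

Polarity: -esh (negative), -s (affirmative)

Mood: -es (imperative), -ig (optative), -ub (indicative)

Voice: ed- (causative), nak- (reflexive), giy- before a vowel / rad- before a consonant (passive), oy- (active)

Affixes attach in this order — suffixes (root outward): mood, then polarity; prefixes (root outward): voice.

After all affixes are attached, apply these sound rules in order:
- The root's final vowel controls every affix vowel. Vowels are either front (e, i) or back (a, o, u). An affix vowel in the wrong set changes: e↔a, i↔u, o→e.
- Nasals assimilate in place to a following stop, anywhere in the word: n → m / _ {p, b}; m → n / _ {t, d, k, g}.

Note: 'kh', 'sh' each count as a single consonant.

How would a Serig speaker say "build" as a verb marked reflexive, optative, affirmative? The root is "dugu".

Attach mood optative -ig → duguig.
Attach polarity affirmative -s → duguigs.
Attach voice reflexive nak- → nakduguigs.
Apply vowel harmony: nakduguigs → nakduguugs.
Nasal assimilation: no change.

nakduguugs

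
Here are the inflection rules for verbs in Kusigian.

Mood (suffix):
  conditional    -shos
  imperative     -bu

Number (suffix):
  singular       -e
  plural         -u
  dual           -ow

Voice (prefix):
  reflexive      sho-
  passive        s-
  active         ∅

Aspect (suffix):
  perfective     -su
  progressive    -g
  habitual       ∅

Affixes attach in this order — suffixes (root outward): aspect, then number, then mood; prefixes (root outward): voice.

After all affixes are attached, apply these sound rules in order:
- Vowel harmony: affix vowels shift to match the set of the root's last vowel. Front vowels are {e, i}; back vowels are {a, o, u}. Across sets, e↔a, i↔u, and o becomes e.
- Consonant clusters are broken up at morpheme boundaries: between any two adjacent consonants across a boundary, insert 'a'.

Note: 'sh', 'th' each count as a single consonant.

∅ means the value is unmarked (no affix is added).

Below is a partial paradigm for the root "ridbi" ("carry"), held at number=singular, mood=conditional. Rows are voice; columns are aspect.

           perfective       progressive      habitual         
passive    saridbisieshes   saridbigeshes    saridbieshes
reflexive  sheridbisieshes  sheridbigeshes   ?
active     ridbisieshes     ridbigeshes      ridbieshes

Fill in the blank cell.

sheridbieshes

Attach voice reflexive sho- → shoridbi.
aspect = habitual: zero marking, form stays shoridbi.
Attach number singular -e → shoridbie.
Attach mood conditional -shos → shoridbieshos.
Apply vowel harmony: shoridbieshos → sheridbieshes.
Epenthesis: no change.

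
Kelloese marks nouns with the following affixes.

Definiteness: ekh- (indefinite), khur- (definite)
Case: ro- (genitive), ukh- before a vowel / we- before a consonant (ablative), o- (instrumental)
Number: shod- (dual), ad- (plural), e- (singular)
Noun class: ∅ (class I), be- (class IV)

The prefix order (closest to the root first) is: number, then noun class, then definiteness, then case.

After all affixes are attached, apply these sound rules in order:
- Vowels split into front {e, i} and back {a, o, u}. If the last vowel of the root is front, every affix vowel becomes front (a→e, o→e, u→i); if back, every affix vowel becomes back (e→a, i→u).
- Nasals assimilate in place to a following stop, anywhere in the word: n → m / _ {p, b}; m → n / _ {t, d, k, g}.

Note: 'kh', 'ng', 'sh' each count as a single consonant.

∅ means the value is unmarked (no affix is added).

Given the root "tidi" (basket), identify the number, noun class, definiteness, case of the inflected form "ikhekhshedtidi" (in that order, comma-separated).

Segment: ukh-ekh-shod-tidi.
number: shod- → dual.
noun class: ∅ → class I.
definiteness: ekh- → indefinite.
case: ukh/we- → ablative.

dual, class I, indefinite, ablative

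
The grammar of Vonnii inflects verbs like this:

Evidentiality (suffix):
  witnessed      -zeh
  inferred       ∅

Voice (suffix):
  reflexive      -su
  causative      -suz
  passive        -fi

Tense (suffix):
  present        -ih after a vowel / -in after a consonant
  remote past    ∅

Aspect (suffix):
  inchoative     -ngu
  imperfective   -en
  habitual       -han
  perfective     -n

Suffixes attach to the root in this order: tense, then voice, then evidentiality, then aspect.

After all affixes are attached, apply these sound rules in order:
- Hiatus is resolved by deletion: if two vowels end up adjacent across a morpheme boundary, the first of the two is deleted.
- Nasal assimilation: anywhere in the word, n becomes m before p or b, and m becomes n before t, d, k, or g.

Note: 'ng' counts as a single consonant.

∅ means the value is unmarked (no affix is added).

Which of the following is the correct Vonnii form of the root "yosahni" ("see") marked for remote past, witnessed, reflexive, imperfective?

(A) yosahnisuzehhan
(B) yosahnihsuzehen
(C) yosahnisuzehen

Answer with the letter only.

C

tense = remote past: zero marking, form stays yosahni.
Attach voice reflexive -su → yosahnisu.
Attach evidentiality witnessed -zeh → yosahnisuzeh.
Attach aspect imperfective -en → yosahnisuzehen.
Vowel deletion: no change.
Nasal assimilation: no change.
So the correct form is yosahnisuzehen, option (C).
(A) yosahnisuzehhan is wrong: it uses habitual instead of imperfective for aspect.
(B) yosahnihsuzehen is wrong: it uses present instead of remote past for tense.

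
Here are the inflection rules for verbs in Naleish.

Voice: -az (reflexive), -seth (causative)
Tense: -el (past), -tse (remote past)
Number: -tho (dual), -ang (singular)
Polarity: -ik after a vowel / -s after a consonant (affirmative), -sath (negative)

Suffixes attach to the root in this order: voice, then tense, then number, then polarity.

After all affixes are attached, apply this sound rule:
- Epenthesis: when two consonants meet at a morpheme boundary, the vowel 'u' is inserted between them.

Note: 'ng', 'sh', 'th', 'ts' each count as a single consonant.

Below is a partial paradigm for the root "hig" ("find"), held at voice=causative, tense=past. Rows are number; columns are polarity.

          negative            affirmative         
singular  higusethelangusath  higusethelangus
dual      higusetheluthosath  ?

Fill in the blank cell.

higusetheluthoik

Attach voice causative -seth → higseth.
Attach tense past -el → higsethel.
Attach number dual -tho → higsetheltho.
Attach polarity affirmative -ik (after vowel 'o') → higsethelthoik.
Apply epenthesis: higsethelthoik → higusetheluthoik.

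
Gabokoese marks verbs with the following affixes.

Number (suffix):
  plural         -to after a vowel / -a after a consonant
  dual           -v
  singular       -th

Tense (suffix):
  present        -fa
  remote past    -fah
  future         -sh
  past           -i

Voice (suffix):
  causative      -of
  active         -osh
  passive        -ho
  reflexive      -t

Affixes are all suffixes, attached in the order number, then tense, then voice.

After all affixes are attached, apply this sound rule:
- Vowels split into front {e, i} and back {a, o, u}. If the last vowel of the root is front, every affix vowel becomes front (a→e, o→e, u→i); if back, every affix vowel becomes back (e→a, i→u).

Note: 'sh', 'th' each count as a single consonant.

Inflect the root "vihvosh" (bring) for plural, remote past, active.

vihvoshafahosh

Attach number plural -a (after consonant 'sh') → vihvosha.
Attach tense remote past -fah → vihvoshafah.
Attach voice active -osh → vihvoshafahosh.
Vowel harmony: no change.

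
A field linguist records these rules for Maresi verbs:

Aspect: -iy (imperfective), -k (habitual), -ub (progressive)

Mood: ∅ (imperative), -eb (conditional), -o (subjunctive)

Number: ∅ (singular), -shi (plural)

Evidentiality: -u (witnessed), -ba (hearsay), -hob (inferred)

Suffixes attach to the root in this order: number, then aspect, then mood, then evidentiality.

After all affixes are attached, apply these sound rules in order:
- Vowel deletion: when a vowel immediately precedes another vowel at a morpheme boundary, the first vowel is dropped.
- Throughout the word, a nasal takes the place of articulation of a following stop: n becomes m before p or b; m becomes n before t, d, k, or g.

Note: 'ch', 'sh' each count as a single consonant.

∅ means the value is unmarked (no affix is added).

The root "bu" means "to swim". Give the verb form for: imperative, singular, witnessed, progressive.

bubu

number = singular: zero marking, form stays bu.
Attach aspect progressive -ub → buub.
mood = imperative: zero marking, form stays buub.
Attach evidentiality witnessed -u → buubu.
Apply vowel deletion: buubu → bubu.
Nasal assimilation: no change.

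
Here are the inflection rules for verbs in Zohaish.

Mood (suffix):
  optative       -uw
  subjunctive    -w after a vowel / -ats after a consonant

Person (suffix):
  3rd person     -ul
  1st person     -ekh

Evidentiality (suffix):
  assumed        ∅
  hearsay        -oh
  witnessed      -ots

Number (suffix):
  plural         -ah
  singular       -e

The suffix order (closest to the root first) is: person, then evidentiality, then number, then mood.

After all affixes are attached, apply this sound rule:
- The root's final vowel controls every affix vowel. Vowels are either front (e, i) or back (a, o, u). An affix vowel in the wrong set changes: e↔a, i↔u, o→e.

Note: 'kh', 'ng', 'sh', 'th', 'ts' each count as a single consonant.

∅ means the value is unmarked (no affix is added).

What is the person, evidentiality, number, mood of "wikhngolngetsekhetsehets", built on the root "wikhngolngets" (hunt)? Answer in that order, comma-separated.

1st person, witnessed, plural, subjunctive

Segment: wikhngolngets-ekh-ots-ah-ats.
person: -ekh → 1st person.
evidentiality: -ots → witnessed.
number: -ah → plural.
mood: -w/ats → subjunctive.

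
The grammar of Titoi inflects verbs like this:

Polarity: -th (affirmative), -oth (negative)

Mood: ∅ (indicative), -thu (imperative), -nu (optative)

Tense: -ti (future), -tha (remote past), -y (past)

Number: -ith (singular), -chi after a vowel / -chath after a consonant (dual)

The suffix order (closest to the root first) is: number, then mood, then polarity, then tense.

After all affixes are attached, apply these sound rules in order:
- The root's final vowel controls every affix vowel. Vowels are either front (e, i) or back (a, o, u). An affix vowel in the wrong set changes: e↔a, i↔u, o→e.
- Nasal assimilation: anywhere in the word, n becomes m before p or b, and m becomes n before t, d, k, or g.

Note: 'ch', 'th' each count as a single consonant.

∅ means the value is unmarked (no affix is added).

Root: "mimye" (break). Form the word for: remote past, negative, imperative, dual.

mimyechithieththe

Attach number dual -chi (after vowel 'e') → mimyechi.
Attach mood imperative -thu → mimyechithu.
Attach polarity negative -oth → mimyechithuoth.
Attach tense remote past -tha → mimyechithuoththa.
Apply vowel harmony: mimyechithuoththa → mimyechithieththe.
Nasal assimilation: no change.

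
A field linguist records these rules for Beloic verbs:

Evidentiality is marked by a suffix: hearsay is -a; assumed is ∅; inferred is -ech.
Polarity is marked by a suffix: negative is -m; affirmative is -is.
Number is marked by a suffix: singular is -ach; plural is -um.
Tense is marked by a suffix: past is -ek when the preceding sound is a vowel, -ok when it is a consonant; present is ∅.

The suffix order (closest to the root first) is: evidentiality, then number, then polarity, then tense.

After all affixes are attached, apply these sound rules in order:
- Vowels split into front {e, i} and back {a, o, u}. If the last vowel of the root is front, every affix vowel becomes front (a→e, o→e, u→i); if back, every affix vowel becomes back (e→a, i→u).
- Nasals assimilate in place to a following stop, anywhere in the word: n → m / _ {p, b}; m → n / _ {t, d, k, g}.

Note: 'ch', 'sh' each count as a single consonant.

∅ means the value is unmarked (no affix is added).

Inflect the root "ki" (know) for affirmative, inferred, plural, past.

kiechimisek

Attach evidentiality inferred -ech → kiech.
Attach number plural -um → kiechum.
Attach polarity affirmative -is → kiechumis.
Attach tense past -ok (after consonant 's') → kiechumisok.
Apply vowel harmony: kiechumisok → kiechimisek.
Nasal assimilation: no change.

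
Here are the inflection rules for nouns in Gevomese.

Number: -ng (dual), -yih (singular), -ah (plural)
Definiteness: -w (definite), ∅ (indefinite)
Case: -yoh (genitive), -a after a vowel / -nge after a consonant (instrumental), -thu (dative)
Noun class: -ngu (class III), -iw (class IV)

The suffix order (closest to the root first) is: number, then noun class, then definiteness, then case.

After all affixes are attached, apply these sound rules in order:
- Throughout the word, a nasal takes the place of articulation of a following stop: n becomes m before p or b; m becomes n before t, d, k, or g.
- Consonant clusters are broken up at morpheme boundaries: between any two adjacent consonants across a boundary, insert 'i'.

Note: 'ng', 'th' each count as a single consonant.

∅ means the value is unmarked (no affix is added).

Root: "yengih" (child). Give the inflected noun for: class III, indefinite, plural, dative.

yengihahinguthu

Attach number plural -ah → yengihah.
Attach noun class class III -ngu → yengihahngu.
definiteness = indefinite: zero marking, form stays yengihahngu.
Attach case dative -thu → yengihahnguthu.
Nasal assimilation: no change.
Apply epenthesis: yengihahnguthu → yengihahinguthu.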